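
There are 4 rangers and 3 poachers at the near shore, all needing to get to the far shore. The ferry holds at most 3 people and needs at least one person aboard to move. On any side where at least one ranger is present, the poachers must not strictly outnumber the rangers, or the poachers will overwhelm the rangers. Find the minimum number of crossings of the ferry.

5

Counting alone: each trip to the far shore takes at most 3 across and each return brings at least 1 back, so after t trips out (and t−1 returns) at most 3t − (t−1) of the 7 are across; that first reaches 7 at t = 3, so at least 5 crossings are needed.
The plan below uses exactly 5 crossings, so it is optimal:
1. 3 poachers → the far shore.  (the near shore: 4R 0P; the far shore: 0R 3P)
2. 1 poacher ← the near shore.  (the near shore: 4R 1P; the far shore: 0R 2P)
3. 3 rangers → the far shore.  (the near shore: 1R 1P; the far shore: 3R 2P)
4. 1 ranger ← the near shore.  (the near shore: 2R 1P; the far shore: 2R 2P)
5. 2 rangers and 1 poacher → the far shore.  (the near shore: 0R 0P; the far shore: 4R 3P)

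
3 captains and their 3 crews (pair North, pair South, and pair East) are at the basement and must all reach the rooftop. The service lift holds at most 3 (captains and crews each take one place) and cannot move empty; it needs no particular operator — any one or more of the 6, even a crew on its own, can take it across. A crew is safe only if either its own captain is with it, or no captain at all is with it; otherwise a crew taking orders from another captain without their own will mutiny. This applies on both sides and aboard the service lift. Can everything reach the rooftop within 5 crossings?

Yes — this plan uses 5 crossings (≤ 5):
1. captain North and crew North cross → the rooftop.
2. captain North crosses ← the basement.
3. captain East, captain North, and captain South cross → the rooftop.
4. crew North crosses ← the basement.
5. crew East, crew North, and crew South cross → the rooftop.

Yes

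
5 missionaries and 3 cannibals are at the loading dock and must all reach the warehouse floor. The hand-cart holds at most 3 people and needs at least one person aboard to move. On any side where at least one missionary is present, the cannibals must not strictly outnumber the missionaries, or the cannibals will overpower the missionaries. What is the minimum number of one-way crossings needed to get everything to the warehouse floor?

7

Counting alone: each trip to the warehouse floor takes at most 3 across and each return brings at least 1 back, so after t trips out (and t−1 returns) at most 3t − (t−1) of the 8 are across; that first reaches 8 at t = 4, so at least 7 crossings are needed.
The plan below uses exactly 7 crossings, so it is optimal:
1. 2 cannibals → the warehouse floor.  (the loading dock: 5M 1C; the warehouse floor: 0M 2C)
2. 1 cannibal ← the loading dock.  (the loading dock: 5M 2C; the warehouse floor: 0M 1C)
3. 2 missionaries and 1 cannibal → the warehouse floor.  (the loading dock: 3M 1C; the warehouse floor: 2M 2C)
4. 1 cannibal ← the loading dock.  (the loading dock: 3M 2C; the warehouse floor: 2M 1C)
5. 1 missionary and 2 cannibals → the warehouse floor.  (the loading dock: 2M 0C; the warehouse floor: 3M 3C)
6. 1 cannibal ← the loading dock.  (the loading dock: 2M 1C; the warehouse floor: 3M 2C)
7. 2 missionaries and 1 cannibal → the warehouse floor.  (the loading dock: 0M 0C; the warehouse floor: 5M 3C)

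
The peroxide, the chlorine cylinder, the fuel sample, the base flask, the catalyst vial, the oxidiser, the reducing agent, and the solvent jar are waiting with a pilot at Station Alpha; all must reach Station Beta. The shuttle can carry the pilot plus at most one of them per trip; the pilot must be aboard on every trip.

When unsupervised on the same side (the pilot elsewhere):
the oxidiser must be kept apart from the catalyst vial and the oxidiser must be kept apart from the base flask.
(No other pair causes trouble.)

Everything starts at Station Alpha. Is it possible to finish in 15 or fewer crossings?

No

Counting alone: the pilot can take at most 1 across per trip to Station Beta, so moving all 8 needs at least 8 loaded trips out, with a return between consecutive ones — at least 15 crossings.
The safety rule pushes this higher. Following every safe sequence of crossings, the most of the 8 that can be at Station Beta as the shuttle arrives there on crossing 15 is 7 — never all 8.
So the move cannot be finished within 15 crossings. (The shortest complete plan takes 17:)
1. Pilot goes to Station Beta with the oxidiser.  [Station Alpha: the base flask, the catalyst vial, the chlorine cylinder, the fuel sample, the peroxide, the reducing agent, the solvent jar | Station Beta: the oxidiser]
2. Pilot goes back to Station Alpha alone.  [Station Alpha: the base flask, the catalyst vial, the chlorine cylinder, the fuel sample, the peroxide, the reducing agent, the solvent jar | Station Beta: the oxidiser]
3. Pilot goes to Station Beta with the peroxide.  [Station Alpha: the base flask, the catalyst vial, the chlorine cylinder, the fuel sample, the reducing agent, the solvent jar | Station Beta: the oxidiser, the peroxide]
4. Pilot goes back to Station Alpha alone.  [Station Alpha: the base flask, the catalyst vial, the chlorine cylinder, the fuel sample, the reducing agent, the solvent jar | Station Beta: the oxidiser, the peroxide]
5. Pilot goes to Station Beta with the chlorine cylinder.  [Station Alpha: the base flask, the catalyst vial, the fuel sample, the reducing agent, the solvent jar | Station Beta: the chlorine cylinder, the oxidiser, the peroxide]
6. Pilot goes back to Station Alpha alone.  [Station Alpha: the base flask, the catalyst vial, the fuel sample, the reducing agent, the solvent jar | Station Beta: the chlorine cylinder, the oxidiser, the peroxide]
7. Pilot goes to Station Beta with the fuel sample.  [Station Alpha: the base flask, the catalyst vial, the reducing agent, the solvent jar | Station Beta: the chlorine cylinder, the fuel sample, the oxidiser, the peroxide]
8. Pilot goes back to Station Alpha alone.  [Station Alpha: the base flask, the catalyst vial, the reducing agent, the solvent jar | Station Beta: the chlorine cylinder, the fuel sample, the oxidiser, the peroxide]
9. Pilot goes to Station Beta with the base flask.  [Station Alpha: the catalyst vial, the reducing agent, the solvent jar | Station Beta: the base flask, the chlorine cylinder, the fuel sample, the oxidiser, the peroxide]
10. Pilot goes back to Station Alpha with the oxidiser.  [Station Alpha: the catalyst vial, the oxidiser, the reducing agent, the solvent jar | Station Beta: the base flask, the chlorine cylinder, the fuel sample, the peroxide]
11. Pilot goes to Station Beta with the catalyst vial.  [Station Alpha: the oxidiser, the reducing agent, the solvent jar | Station Beta: the base flask, the catalyst vial, the chlorine cylinder, the fuel sample, the peroxide]
12. Pilot goes back to Station Alpha alone.  [Station Alpha: the oxidiser, the reducing agent, the solvent jar | Station Beta: the base flask, the catalyst vial, the chlorine cylinder, the fuel sample, the peroxide]
13. Pilot goes to Station Beta with the reducing agent.  [Station Alpha: the oxidiser, the solvent jar | Station Beta: the base flask, the catalyst vial, the chlorine cylinder, the fuel sample, the peroxide, the reducing agent]
14. Pilot goes back to Station Alpha alone.  [Station Alpha: the oxidiser, the solvent jar | Station Beta: the base flask, the catalyst vial, the chlorine cylinder, the fuel sample, the peroxide, the reducing agent]
15. Pilot goes to Station Beta with the solvent jar.  [Station Alpha: the oxidiser | Station Beta: the base flask, the catalyst vial, the chlorine cylinder, the fuel sample, the peroxide, the reducing agent, the solvent jar]
16. Pilot goes back to Station Alpha alone.  [Station Alpha: the oxidiser | Station Beta: the base flask, the catalyst vial, the chlorine cylinder, the fuel sample, the peroxide, the reducing agent, the solvent jar]
17. Pilot goes to Station Beta with the oxidiser.  [Station Alpha: — | Station Beta: the base flask, the catalyst vial, the chlorine cylinder, the fuel sample, the oxidiser, the peroxide, the reducing agent, the solvent jar]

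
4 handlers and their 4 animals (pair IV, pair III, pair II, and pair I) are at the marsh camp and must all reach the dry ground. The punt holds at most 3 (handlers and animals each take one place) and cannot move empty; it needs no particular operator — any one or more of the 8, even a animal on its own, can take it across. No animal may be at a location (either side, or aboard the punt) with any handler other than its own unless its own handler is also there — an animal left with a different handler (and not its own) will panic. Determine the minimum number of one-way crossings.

9

Counting alone: each trip to the dry ground takes at most 3 across and each return brings at least 1 back, so after t trips out (and t−1 returns) at most 3t − (t−1) of the 8 are across; that first reaches 8 at t = 4, so at least 7 crossings are needed.
The safety rule pushes this higher. Following every safe sequence of crossings, the most of the 8 that can be at the dry ground as the punt arrives there on crossing 7 is 7 — never all 8.
So no plan with fewer than 9 crossings exists, and this one achieves 9:
1. animal IV and handler IV cross → the dry ground.
2. handler IV crosses ← the marsh camp.
3. animal III, handler III, and handler IV cross → the dry ground.
4. animal IV and handler IV cross ← the marsh camp.
5. handler I, handler II, and handler IV cross → the dry ground.
6. animal III crosses ← the marsh camp.
7. animal III and animal IV cross → the dry ground.
8. animal IV crosses ← the marsh camp.
9. animal I, animal II, and animal IV cross → the dry ground.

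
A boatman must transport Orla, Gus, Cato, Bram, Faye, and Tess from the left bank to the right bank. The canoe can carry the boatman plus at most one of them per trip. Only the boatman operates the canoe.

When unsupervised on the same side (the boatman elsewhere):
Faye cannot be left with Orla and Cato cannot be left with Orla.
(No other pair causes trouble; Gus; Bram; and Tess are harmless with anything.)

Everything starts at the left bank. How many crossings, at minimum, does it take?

Counting alone: the boatman can take at most 1 across per trip to the right bank, so moving all 6 needs at least 6 loaded trips out, with a return between consecutive ones — at least 11 crossings.
The safety rule pushes this higher. Following every safe sequence of crossings, the most of the 6 that can be at the right bank as the canoe arrives there on crossing 11 is 5 — never all 6.
So no plan with fewer than 13 crossings exists, and this one achieves 13:
1. Boatman goes to the right bank with Orla.
2. Boatman goes back to the left bank alone.
3. Boatman goes to the right bank with Gus.
4. Boatman goes back to the left bank alone.
5. Boatman goes to the right bank with Cato.
6. Boatman goes back to the left bank with Orla.
7. Boatman goes to the right bank with Faye.
8. Boatman goes back to the left bank alone.
9. Boatman goes to the right bank with Bram.
10. Boatman goes back to the left bank alone.
11. Boatman goes to the right bank with Tess.
12. Boatman goes back to the left bank alone.
13. Boatman goes to the right bank with Orla.

13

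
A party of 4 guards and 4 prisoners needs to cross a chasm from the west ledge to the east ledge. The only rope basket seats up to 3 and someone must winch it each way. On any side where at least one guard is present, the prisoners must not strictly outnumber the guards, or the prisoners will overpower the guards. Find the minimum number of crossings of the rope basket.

Counting alone: each trip to the east ledge takes at most 3 across and each return brings at least 1 back, so after t trips out (and t−1 returns) at most 3t − (t−1) of the 8 are across; that first reaches 8 at t = 4, so at least 7 crossings are needed.
The safety rule pushes this higher. Following every safe sequence of crossings, the most of the 8 that can be at the east ledge as the rope basket arrives there on crossing 7 is 7 — never all 8.
So no plan with fewer than 9 crossings exists, and this one achieves 9:
1. 2 prisoners → the east ledge.  (the west ledge: 4G 2P; the east ledge: 0G 2P)
2. 1 prisoner ← the west ledge.  (the west ledge: 4G 3P; the east ledge: 0G 1P)
3. 3 prisoners → the east ledge.  (the west ledge: 4G 0P; the east ledge: 0G 4P)
4. 1 prisoner ← the west ledge.  (the west ledge: 4G 1P; the east ledge: 0G 3P)
5. 3 guards → the east ledge.  (the west ledge: 1G 1P; the east ledge: 3G 3P)
6. 1 guard and 1 prisoner ← the west ledge.  (the west ledge: 2G 2P; the east ledge: 2G 2P)
7. 2 guards → the east ledge.  (the west ledge: 0G 2P; the east ledge: 4G 2P)
8. 1 prisoner ← the west ledge.  (the west ledge: 0G 3P; the east ledge: 4G 1P)
9. 3 prisoners → the east ledge.  (the west ledge: 0G 0P; the east ledge: 4G 4P)

9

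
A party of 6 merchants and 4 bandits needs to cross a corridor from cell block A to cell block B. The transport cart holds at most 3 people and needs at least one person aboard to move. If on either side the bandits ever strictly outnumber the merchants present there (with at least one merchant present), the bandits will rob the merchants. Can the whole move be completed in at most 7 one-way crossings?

Counting alone: each trip to cell block B takes at most 3 across and each return brings at least 1 back, so after t trips out (and t−1 returns) at most 3t − (t−1) of the 10 are across; that first reaches 10 at t = 5, so at least 9 crossings are needed.
Since 7 < 9, 7 crossings cannot be enough. (The shortest complete plan in fact takes 9:)
1. 2 bandits → cell block B.  (cell block A: 6M 2B; cell block B: 0M 2B)
2. 1 bandit ← cell block A.  (cell block A: 6M 3B; cell block B: 0M 1B)
3. 3 bandits → cell block B.  (cell block A: 6M 0B; cell block B: 0M 4B)
4. 1 bandit ← cell block A.  (cell block A: 6M 1B; cell block B: 0M 3B)
5. 3 merchants → cell block B.  (cell block A: 3M 1B; cell block B: 3M 3B)
6. 1 bandit ← cell block A.  (cell block A: 3M 2B; cell block B: 3M 2B)
7. 1 merchant and 2 bandits → cell block B.  (cell block A: 2M 0B; cell block B: 4M 4B)
8. 1 bandit ← cell block A.  (cell block A: 2M 1B; cell block B: 4M 3B)
9. 2 merchants and 1 bandit → cell block B.  (cell block A: 0M 0B; cell block B: 6M 4B)

No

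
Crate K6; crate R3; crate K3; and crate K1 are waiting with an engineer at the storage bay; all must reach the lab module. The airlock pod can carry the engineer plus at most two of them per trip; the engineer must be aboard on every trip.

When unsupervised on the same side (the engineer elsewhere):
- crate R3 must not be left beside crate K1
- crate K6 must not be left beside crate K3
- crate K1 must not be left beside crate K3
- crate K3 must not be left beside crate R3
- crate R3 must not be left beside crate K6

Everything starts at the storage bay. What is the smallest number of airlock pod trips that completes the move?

Counting alone: the engineer can take at most 2 across per trip to the lab module, so moving all 4 needs at least 2 loaded trips out, with a return between consecutive ones — at least 3 crossings.
The safety rule pushes this higher. Following every safe sequence of crossings, the most of the 4 that can be at the lab module as the airlock pod arrives there on crossing 3 is 3 — never all 4.
So no plan with fewer than 5 crossings exists, and this one achieves 5:
1. Engineer goes to the lab module with crate K3 and crate R3.  [the storage bay: crate K1, crate K6 | the lab module: crate K3, crate R3]
2. Engineer goes back to the storage bay with crate R3.  [the storage bay: crate K1, crate K6, crate R3 | the lab module: crate K3]
3. Engineer goes to the lab module with crate K1 and crate K6.  [the storage bay: crate R3 | the lab module: crate K1, crate K3, crate K6]
4. Engineer goes back to the storage bay with crate K3.  [the storage bay: crate K3, crate R3 | the lab module: crate K1, crate K6]
5. Engineer goes to the lab module with crate K3 and crate R3.  [the storage bay: — | the lab module: crate K1, crate K3, crate K6, crate R3]

5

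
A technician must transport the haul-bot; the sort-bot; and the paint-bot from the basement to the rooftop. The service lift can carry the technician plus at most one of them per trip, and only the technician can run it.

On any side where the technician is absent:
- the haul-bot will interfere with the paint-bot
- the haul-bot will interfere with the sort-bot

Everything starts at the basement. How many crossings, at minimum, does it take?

Counting alone: the technician can take at most 1 across per trip to the rooftop, so moving all 3 needs at least 3 loaded trips out, with a return between consecutive ones — at least 5 crossings.
The safety rule pushes this higher. Following every safe sequence of crossings, the most of the 3 that can be at the rooftop as the service lift arrives there on crossing 5 is 2 — never all 3.
So no plan with fewer than 7 crossings exists, and this one achieves 7:
1. Technician goes to the rooftop with the haul-bot.  [the basement: the paint-bot, the sort-bot | the rooftop: the haul-bot]
2. Technician goes back to the basement alone.  [the basement: the paint-bot, the sort-bot | the rooftop: the haul-bot]
3. Technician goes to the rooftop with the sort-bot.  [the basement: the paint-bot | the rooftop: the haul-bot, the sort-bot]
4. Technician goes back to the basement with the haul-bot.  [the basement: the haul-bot, the paint-bot | the rooftop: the sort-bot]
5. Technician goes to the rooftop with the paint-bot.  [the basement: the haul-bot | the rooftop: the paint-bot, the sort-bot]
6. Technician goes back to the basement alone.  [the basement: the haul-bot | the rooftop: the paint-bot, the sort-bot]
7. Technician goes to the rooftop with the haul-bot.  [the basement: — | the rooftop: the haul-bot, the paint-bot, the sort-bot]

7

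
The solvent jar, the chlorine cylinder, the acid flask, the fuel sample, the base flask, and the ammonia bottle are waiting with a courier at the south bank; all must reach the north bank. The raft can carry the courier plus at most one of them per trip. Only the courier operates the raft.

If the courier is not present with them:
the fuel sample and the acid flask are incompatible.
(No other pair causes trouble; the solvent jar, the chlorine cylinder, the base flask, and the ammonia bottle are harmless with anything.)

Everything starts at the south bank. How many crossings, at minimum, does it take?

11

Counting alone: the courier can take at most 1 across per trip to the north bank, so moving all 6 needs at least 6 loaded trips out, with a return between consecutive ones — at least 11 crossings.
The plan below uses exactly 11 crossings, so it is optimal:
1. Courier goes to the north bank with the acid flask.  [the south bank: the ammonia bottle, the base flask, the chlorine cylinder, the fuel sample, the solvent jar | the north bank: the acid flask]
2. Courier goes back to the south bank alone.  [the south bank: the ammonia bottle, the base flask, the chlorine cylinder, the fuel sample, the solvent jar | the north bank: the acid flask]
3. Courier goes to the north bank with the solvent jar.  [the south bank: the ammonia bottle, the base flask, the chlorine cylinder, the fuel sample | the north bank: the acid flask, the solvent jar]
4. Courier goes back to the south bank alone.  [the south bank: the ammonia bottle, the base flask, the chlorine cylinder, the fuel sample | the north bank: the acid flask, the solvent jar]
5. Courier goes to the north bank with the chlorine cylinder.  [the south bank: the ammonia bottle, the base flask, the fuel sample | the north bank: the acid flask, the chlorine cylinder, the solvent jar]
6. Courier goes back to the south bank alone.  [the south bank: the ammonia bottle, the base flask, the fuel sample | the north bank: the acid flask, the chlorine cylinder, the solvent jar]
7. Courier goes to the north bank with the base flask.  [the south bank: the ammonia bottle, the fuel sample | the north bank: the acid flask, the base flask, the chlorine cylinder, the solvent jar]
8. Courier goes back to the south bank alone.  [the south bank: the ammonia bottle, the fuel sample | the north bank: the acid flask, the base flask, the chlorine cylinder, the solvent jar]
9. Courier goes to the north bank with the ammonia bottle.  [the south bank: the fuel sample | the north bank: the acid flask, the ammonia bottle, the base flask, the chlorine cylinder, the solvent jar]
10. Courier goes back to the south bank alone.  [the south bank: the fuel sample | the north bank: the acid flask, the ammonia bottle, the base flask, the chlorine cylinder, the solvent jar]
11. Courier goes to the north bank with the fuel sample.  [the south bank: — | the north bank: the acid flask, the ammonia bottle, the base flask, the chlorine cylinder, the fuel sample, the solvent jar]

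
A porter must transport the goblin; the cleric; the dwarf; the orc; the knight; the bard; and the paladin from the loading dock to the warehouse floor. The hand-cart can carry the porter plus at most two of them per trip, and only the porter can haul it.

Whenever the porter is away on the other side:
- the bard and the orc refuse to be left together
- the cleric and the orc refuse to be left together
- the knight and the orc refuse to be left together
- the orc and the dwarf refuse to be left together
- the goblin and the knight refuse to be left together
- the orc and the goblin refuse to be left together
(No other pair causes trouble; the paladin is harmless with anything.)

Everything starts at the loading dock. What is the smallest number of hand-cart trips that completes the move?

11

Counting alone: the porter can take at most 2 across per trip to the warehouse floor, so moving all 7 needs at least 4 loaded trips out, with a return between consecutive ones — at least 7 crossings.
The safety rule pushes this higher. Following every safe sequence of crossings, the most of the 7 that can be at the warehouse floor as the hand-cart arrives there on crossings 7, 9 is 5, 6 respectively — never all 7.
So no plan with fewer than 11 crossings exists, and this one achieves 11:
1. Porter goes to the warehouse floor with the goblin and the orc.
2. Porter goes back to the loading dock with the goblin.
3. Porter goes to the warehouse floor with the cleric and the goblin.
4. Porter goes back to the loading dock with the orc.
5. Porter goes to the warehouse floor with the dwarf and the orc.
6. Porter goes back to the loading dock with the orc.
7. Porter goes to the warehouse floor with the bard and the orc.
8. Porter goes back to the loading dock with the orc.
9. Porter goes to the warehouse floor with the orc and the paladin.
10. Porter goes back to the loading dock with the orc.
11. Porter goes to the warehouse floor with the knight and the orc.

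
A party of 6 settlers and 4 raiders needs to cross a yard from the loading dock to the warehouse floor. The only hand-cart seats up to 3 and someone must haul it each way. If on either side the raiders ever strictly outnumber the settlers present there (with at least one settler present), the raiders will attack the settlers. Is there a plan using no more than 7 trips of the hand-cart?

No

Counting alone: each trip to the warehouse floor takes at most 3 across and each return brings at least 1 back, so after t trips out (and t−1 returns) at most 3t − (t−1) of the 10 are across; that first reaches 10 at t = 5, so at least 9 crossings are needed.
Since 7 < 9, 7 crossings cannot be enough. (The shortest complete plan in fact takes 9:)
1. 2 raiders → the warehouse floor.  (the loading dock: 6S 2R; the warehouse floor: 0S 2R)
2. 1 raider ← the loading dock.  (the loading dock: 6S 3R; the warehouse floor: 0S 1R)
3. 3 raiders → the warehouse floor.  (the loading dock: 6S 0R; the warehouse floor: 0S 4R)
4. 1 raider ← the loading dock.  (the loading dock: 6S 1R; the warehouse floor: 0S 3R)
5. 3 settlers → the warehouse floor.  (the loading dock: 3S 1R; the warehouse floor: 3S 3R)
6. 1 raider ← the loading dock.  (the loading dock: 3S 2R; the warehouse floor: 3S 2R)
7. 1 settler and 2 raiders → the warehouse floor.  (the loading dock: 2S 0R; the warehouse floor: 4S 4R)
8. 1 raider ← the loading dock.  (the loading dock: 2S 1R; the warehouse floor: 4S 3R)
9. 2 settlers and 1 raider → the warehouse floor.  (the loading dock: 0S 0R; the warehouse floor: 6S 4R)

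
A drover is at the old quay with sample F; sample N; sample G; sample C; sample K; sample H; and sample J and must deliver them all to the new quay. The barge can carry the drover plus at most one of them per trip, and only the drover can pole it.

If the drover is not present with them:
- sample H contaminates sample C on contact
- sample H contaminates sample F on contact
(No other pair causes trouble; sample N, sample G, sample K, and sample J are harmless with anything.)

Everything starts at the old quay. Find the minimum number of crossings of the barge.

Counting alone: the drover can take at most 1 across per trip to the new quay, so moving all 7 needs at least 7 loaded trips out, with a return between consecutive ones — at least 13 crossings.
The safety rule pushes this higher. Following every safe sequence of crossings, the most of the 7 that can be at the new quay as the barge arrives there on crossing 13 is 6 — never all 7.
So no plan with fewer than 15 crossings exists, and this one achieves 15:
1. Drover goes to the new quay with sample H.  [the old quay: sample C, sample F, sample G, sample J, sample K, sample N | the new quay: sample H]
2. Drover goes back to the old quay alone.  [the old quay: sample C, sample F, sample G, sample J, sample K, sample N | the new quay: sample H]
3. Drover goes to the new quay with sample F.  [the old quay: sample C, sample G, sample J, sample K, sample N | the new quay: sample F, sample H]
4. Drover goes back to the old quay with sample H.  [the old quay: sample C, sample G, sample H, sample J, sample K, sample N | the new quay: sample F]
5. Drover goes to the new quay with sample C.  [the old quay: sample G, sample H, sample J, sample K, sample N | the new quay: sample C, sample F]
6. Drover goes back to the old quay alone.  [the old quay: sample G, sample H, sample J, sample K, sample N | the new quay: sample C, sample F]
7. Drover goes to the new quay with sample N.  [the old quay: sample G, sample H, sample J, sample K | the new quay: sample C, sample F, sample N]
8. Drover goes back to the old quay alone.  [the old quay: sample G, sample H, sample J, sample K | the new quay: sample C, sample F, sample N]
9. Drover goes to the new quay with sample G.  [the old quay: sample H, sample J, sample K | the new quay: sample C, sample F, sample G, sample N]
10. Drover goes back to the old quay alone.  [the old quay: sample H, sample J, sample K | the new quay: sample C, sample F, sample G, sample N]
11. Drover goes to the new quay with sample K.  [the old quay: sample H, sample J | the new quay: sample C, sample F, sample G, sample K, sample N]
12. Drover goes back to the old quay alone.  [the old quay: sample H, sample J | the new quay: sample C, sample F, sample G, sample K, sample N]
13. Drover goes to the new quay with sample J.  [the old quay: sample H | the new quay: sample C, sample F, sample G, sample J, sample K, sample N]
14. Drover goes back to the old quay alone.  [the old quay: sample H | the new quay: sample C, sample F, sample G, sample J, sample K, sample N]
15. Drover goes to the new quay with sample H.  [the old quay: — | the new quay: sample C, sample F, sample G, sample H, sample J, sample K, sample N]

15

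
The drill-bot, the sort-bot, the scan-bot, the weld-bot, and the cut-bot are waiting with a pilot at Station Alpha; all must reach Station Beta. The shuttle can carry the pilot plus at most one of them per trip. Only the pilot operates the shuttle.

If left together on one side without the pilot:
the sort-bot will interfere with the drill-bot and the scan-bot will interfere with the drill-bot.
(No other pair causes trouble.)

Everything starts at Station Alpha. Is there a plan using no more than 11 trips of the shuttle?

Yes — this plan uses 11 crossings (≤ 11):
1. Pilot goes to Station Beta with the drill-bot.  [Station Alpha: the cut-bot, the scan-bot, the sort-bot, the weld-bot | Station Beta: the drill-bot]
2. Pilot goes back to Station Alpha alone.  [Station Alpha: the cut-bot, the scan-bot, the sort-bot, the weld-bot | Station Beta: the drill-bot]
3. Pilot goes to Station Beta with the sort-bot.  [Station Alpha: the cut-bot, the scan-bot, the weld-bot | Station Beta: the drill-bot, the sort-bot]
4. Pilot goes back to Station Alpha with the drill-bot.  [Station Alpha: the cut-bot, the drill-bot, the scan-bot, the weld-bot | Station Beta: the sort-bot]
5. Pilot goes to Station Beta with the scan-bot.  [Station Alpha: the cut-bot, the drill-bot, the weld-bot | Station Beta: the scan-bot, the sort-bot]
6. Pilot goes back to Station Alpha alone.  [Station Alpha: the cut-bot, the drill-bot, the weld-bot | Station Beta: the scan-bot, the sort-bot]
7. Pilot goes to Station Beta with the weld-bot.  [Station Alpha: the cut-bot, the drill-bot | Station Beta: the scan-bot, the sort-bot, the weld-bot]
8. Pilot goes back to Station Alpha alone.  [Station Alpha: the cut-bot, the drill-bot | Station Beta: the scan-bot, the sort-bot, the weld-bot]
9. Pilot goes to Station Beta with the cut-bot.  [Station Alpha: the drill-bot | Station Beta: the cut-bot, the scan-bot, the sort-bot, the weld-bot]
10. Pilot goes back to Station Alpha alone.  [Station Alpha: the drill-bot | Station Beta: the cut-bot, the scan-bot, the sort-bot, the weld-bot]
11. Pilot goes to Station Beta with the drill-bot.  [Station Alpha: — | Station Beta: the cut-bot, the drill-bot, the scan-bot, the sort-bot, the weld-bot]

Yes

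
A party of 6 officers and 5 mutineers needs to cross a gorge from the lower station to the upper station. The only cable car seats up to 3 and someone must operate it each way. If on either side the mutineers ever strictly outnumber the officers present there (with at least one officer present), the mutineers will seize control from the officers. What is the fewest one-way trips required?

Counting alone: each trip to the upper station takes at most 3 across and each return brings at least 1 back, so after t trips out (and t−1 returns) at most 3t − (t−1) of the 11 are across; that first reaches 11 at t = 5, so at least 9 crossings are needed.
The plan below uses exactly 9 crossings, so it is optimal:
1. 3 mutineers → the upper station.  (the lower station: 6O 2M; the upper station: 0O 3M)
2. 1 mutineer ← the lower station.  (the lower station: 6O 3M; the upper station: 0O 2M)
3. 3 officers → the upper station.  (the lower station: 3O 3M; the upper station: 3O 2M)
4. 1 officer ← the lower station.  (the lower station: 4O 3M; the upper station: 2O 2M)
5. 2 officers and 1 mutineer → the upper station.  (the lower station: 2O 2M; the upper station: 4O 3M)
6. 1 officer ← the lower station.  (the lower station: 3O 2M; the upper station: 3O 3M)
7. 2 officers and 1 mutineer → the upper station.  (the lower station: 1O 1M; the upper station: 5O 4M)
8. 1 officer ← the lower station.  (the lower station: 2O 1M; the upper station: 4O 4M)
9. 2 officers and 1 mutineer → the upper station.  (the lower station: 0O 0M; the upper station: 6O 5M)

9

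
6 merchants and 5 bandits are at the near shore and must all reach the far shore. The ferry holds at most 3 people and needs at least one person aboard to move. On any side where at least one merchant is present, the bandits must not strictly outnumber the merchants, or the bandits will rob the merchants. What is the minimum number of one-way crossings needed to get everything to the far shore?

9

Counting alone: each trip to the far shore takes at most 3 across and each return brings at least 1 back, so after t trips out (and t−1 returns) at most 3t − (t−1) of the 11 are across; that first reaches 11 at t = 5, so at least 9 crossings are needed.
The plan below uses exactly 9 crossings, so it is optimal:
1. 3 bandits → the far shore.  (the near shore: 6M 2B; the far shore: 0M 3B)
2. 1 bandit ← the near shore.  (the near shore: 6M 3B; the far shore: 0M 2B)
3. 3 merchants → the far shore.  (the near shore: 3M 3B; the far shore: 3M 2B)
4. 1 merchant ← the near shore.  (the near shore: 4M 3B; the far shore: 2M 2B)
5. 2 merchants and 1 bandit → the far shore.  (the near shore: 2M 2B; the far shore: 4M 3B)
6. 1 merchant ← the near shore.  (the near shore: 3M 2B; the far shore: 3M 3B)
7. 2 merchants and 1 bandit → the far shore.  (the near shore: 1M 1B; the far shore: 5M 4B)
8. 1 merchant ← the near shore.  (the near shore: 2M 1B; the far shore: 4M 4B)
9. 2 merchants and 1 bandit → the far shore.  (the near shore: 0M 0B; the far shore: 6M 5B)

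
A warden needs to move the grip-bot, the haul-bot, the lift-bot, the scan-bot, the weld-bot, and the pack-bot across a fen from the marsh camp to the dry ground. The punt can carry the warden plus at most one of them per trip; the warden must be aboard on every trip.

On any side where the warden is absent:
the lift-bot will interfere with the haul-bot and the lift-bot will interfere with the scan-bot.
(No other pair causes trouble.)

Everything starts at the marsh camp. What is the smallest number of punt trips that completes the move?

13

Counting alone: the warden can take at most 1 across per trip to the dry ground, so moving all 6 needs at least 6 loaded trips out, with a return between consecutive ones — at least 11 crossings.
The safety rule pushes this higher. Following every safe sequence of crossings, the most of the 6 that can be at the dry ground as the punt arrives there on crossing 11 is 5 — never all 6.
So no plan with fewer than 13 crossings exists, and this one achieves 13:
1. Warden goes to the dry ground with the lift-bot.
2. Warden goes back to the marsh camp alone.
3. Warden goes to the dry ground with the grip-bot.
4. Warden goes back to the marsh camp alone.
5. Warden goes to the dry ground with the haul-bot.
6. Warden goes back to the marsh camp with the lift-bot.
7. Warden goes to the dry ground with the scan-bot.
8. Warden goes back to the marsh camp alone.
9. Warden goes to the dry ground with the weld-bot.
10. Warden goes back to the marsh camp alone.
11. Warden goes to the dry ground with the pack-bot.
12. Warden goes back to the marsh camp alone.
13. Warden goes to the dry ground with the lift-bot.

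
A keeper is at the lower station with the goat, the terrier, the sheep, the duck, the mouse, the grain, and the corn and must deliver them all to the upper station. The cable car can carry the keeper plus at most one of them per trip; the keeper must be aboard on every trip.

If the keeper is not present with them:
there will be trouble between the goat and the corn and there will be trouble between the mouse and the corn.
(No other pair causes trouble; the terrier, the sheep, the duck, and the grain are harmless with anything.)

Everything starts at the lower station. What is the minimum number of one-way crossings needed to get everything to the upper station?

15

Counting alone: the keeper can take at most 1 across per trip to the upper station, so moving all 7 needs at least 7 loaded trips out, with a return between consecutive ones — at least 13 crossings.
The safety rule pushes this higher. Following every safe sequence of crossings, the most of the 7 that can be at the upper station as the cable car arrives there on crossing 13 is 6 — never all 7.
So no plan with fewer than 15 crossings exists, and this one achieves 15:
1. Keeper goes to the upper station with the corn.  [the lower station: the duck, the goat, the grain, the mouse, the sheep, the terrier | the upper station: the corn]
2. Keeper goes back to the lower station alone.  [the lower station: the duck, the goat, the grain, the mouse, the sheep, the terrier | the upper station: the corn]
3. Keeper goes to the upper station with the goat.  [the lower station: the duck, the grain, the mouse, the sheep, the terrier | the upper station: the corn, the goat]
4. Keeper goes back to the lower station with the corn.  [the lower station: the corn, the duck, the grain, the mouse, the sheep, the terrier | the upper station: the goat]
5. Keeper goes to the upper station with the mouse.  [the lower station: the corn, the duck, the grain, the sheep, the terrier | the upper station: the goat, the mouse]
6. Keeper goes back to the lower station alone.  [the lower station: the corn, the duck, the grain, the sheep, the terrier | the upper station: the goat, the mouse]
7. Keeper goes to the upper station with the terrier.  [the lower station: the corn, the duck, the grain, the sheep | the upper station: the goat, the mouse, the terrier]
8. Keeper goes back to the lower station alone.  [the lower station: the corn, the duck, the grain, the sheep | the upper station: the goat, the mouse, the terrier]
9. Keeper goes to the upper station with the sheep.  [the lower station: the corn, the duck, the grain | the upper station: the goat, the mouse, the sheep, the terrier]
10. Keeper goes back to the lower station alone.  [the lower station: the corn, the duck, the grain | the upper station: the goat, the mouse, the sheep, the terrier]
11. Keeper goes to the upper station with the duck.  [the lower station: the corn, the grain | the upper station: the duck, the goat, the mouse, the sheep, the terrier]
12. Keeper goes back to the lower station alone.  [the lower station: the corn, the grain | the upper station: the duck, the goat, the mouse, the sheep, the terrier]
13. Keeper goes to the upper station with the grain.  [the lower station: the corn | the upper station: the duck, the goat, the grain, the mouse, the sheep, the terrier]
14. Keeper goes back to the lower station alone.  [the lower station: the corn | the upper station: the duck, the goat, the grain, the mouse, the sheep, the terrier]
15. Keeper goes to the upper station with the corn.  [the lower station: — | the upper station: the corn, the duck, the goat, the grain, the mouse, the sheep, the terrier]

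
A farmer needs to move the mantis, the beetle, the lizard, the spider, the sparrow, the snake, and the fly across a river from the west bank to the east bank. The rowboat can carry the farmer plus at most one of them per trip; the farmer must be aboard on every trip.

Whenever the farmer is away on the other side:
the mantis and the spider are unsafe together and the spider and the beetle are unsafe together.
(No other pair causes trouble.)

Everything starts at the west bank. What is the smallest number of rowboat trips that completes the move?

15

Counting alone: the farmer can take at most 1 across per trip to the east bank, so moving all 7 needs at least 7 loaded trips out, with a return between consecutive ones — at least 13 crossings.
The safety rule pushes this higher. Following every safe sequence of crossings, the most of the 7 that can be at the east bank as the rowboat arrives there on crossing 13 is 6 — never all 7.
So no plan with fewer than 15 crossings exists, and this one achieves 15:
1. Farmer goes to the east bank with the spider.
2. Farmer goes back to the west bank alone.
3. Farmer goes to the east bank with the mantis.
4. Farmer goes back to the west bank with the spider.
5. Farmer goes to the east bank with the beetle.
6. Farmer goes back to the west bank alone.
7. Farmer goes to the east bank with the lizard.
8. Farmer goes back to the west bank alone.
9. Farmer goes to the east bank with the sparrow.
10. Farmer goes back to the west bank alone.
11. Farmer goes to the east bank with the snake.
12. Farmer goes back to the west bank alone.
13. Farmer goes to the east bank with the fly.
14. Farmer goes back to the west bank alone.
15. Farmer goes to the east bank with the spider.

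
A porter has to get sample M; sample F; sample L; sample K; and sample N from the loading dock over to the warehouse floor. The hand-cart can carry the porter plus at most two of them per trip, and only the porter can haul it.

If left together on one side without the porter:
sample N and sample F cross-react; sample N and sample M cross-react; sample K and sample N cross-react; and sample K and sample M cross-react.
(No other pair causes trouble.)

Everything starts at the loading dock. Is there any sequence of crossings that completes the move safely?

Yes

1. Porter goes to the warehouse floor with sample M and sample N.  [the loading dock: sample F, sample K, sample L | the warehouse floor: sample M, sample N]
2. Porter goes back to the loading dock with sample M.  [the loading dock: sample F, sample K, sample L, sample M | the warehouse floor: sample N]
3. Porter goes to the warehouse floor with sample F and sample M.  [the loading dock: sample K, sample L | the warehouse floor: sample F, sample M, sample N]
4. Porter goes back to the loading dock with sample N.  [the loading dock: sample K, sample L, sample N | the warehouse floor: sample F, sample M]
5. Porter goes to the warehouse floor with sample K and sample L.  [the loading dock: sample N | the warehouse floor: sample F, sample K, sample L, sample M]
6. Porter goes back to the loading dock with sample M.  [the loading dock: sample M, sample N | the warehouse floor: sample F, sample K, sample L]
7. Porter goes to the warehouse floor with sample M and sample N.  [the loading dock: — | the warehouse floor: sample F, sample K, sample L, sample M, sample N]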